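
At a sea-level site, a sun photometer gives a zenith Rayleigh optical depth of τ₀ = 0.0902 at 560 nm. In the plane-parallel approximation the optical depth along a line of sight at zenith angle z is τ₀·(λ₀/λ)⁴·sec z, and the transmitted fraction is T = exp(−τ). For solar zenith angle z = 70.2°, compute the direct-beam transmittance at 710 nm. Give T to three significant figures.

0.902

sec 70.2° = 2.9521.
τ = 0.0902 × (560/710)⁴ × 2.9521 = 0.0902 × 0.3870 × 2.9521 = 0.1031.
T = exp(−0.1031) = 0.9021.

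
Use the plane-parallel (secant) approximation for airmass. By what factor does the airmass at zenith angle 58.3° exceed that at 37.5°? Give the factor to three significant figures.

1.51

X(58.3°)/X(37.5°) = sec 58.3° / sec 37.5° = cos 37.5° / cos 58.3° = 0.7934/0.5255 = 1.5098.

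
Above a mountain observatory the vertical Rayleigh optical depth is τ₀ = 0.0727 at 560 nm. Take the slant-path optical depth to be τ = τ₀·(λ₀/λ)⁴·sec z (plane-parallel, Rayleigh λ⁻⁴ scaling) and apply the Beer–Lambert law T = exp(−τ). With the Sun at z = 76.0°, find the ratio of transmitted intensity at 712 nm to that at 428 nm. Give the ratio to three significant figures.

Airmass: sec 76.0° = 4.1336.
τ(712 nm) = 0.0727 × (560/712)⁴ × 4.1336 = 0.0727 × 0.3827 × 4.1336 = 0.1150.
τ(428 nm) = 0.0727 × (560/428)⁴ × 4.1336 = 0.0727 × 2.9307 × 4.1336 = 0.8807.
T(712)/T(428) = exp(τ_B − τ_A) = exp(0.7657) = 2.1505.

2.15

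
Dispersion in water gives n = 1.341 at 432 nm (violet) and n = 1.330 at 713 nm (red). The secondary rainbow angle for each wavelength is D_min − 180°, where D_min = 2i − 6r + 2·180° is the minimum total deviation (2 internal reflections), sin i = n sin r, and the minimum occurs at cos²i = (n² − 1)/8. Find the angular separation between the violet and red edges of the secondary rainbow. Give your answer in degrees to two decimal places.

At 432 nm (n = 1.341): cos²i = 0.09979 → i = 71.586°, r = 45.034°, D_min = 232.966°, rainbow angle = 52.966°.
At 713 nm (n = 1.330): cos²i = 0.09611 → i = 71.940°, r = 45.630°, D_min = 230.101°, rainbow angle = 50.101°.
Angular width = |52.966° − 50.101°| = 2.865°.

2.86°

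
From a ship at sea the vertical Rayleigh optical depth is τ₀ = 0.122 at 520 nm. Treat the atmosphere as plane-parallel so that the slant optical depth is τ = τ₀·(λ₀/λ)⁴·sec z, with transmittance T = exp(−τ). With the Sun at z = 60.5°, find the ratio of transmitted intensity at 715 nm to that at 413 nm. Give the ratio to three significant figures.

1.74

Airmass: sec 60.5° = 2.0308.
τ(715 nm) = 0.122 × (520/715)⁴ × 2.0308 = 0.122 × 0.2798 × 2.0308 = 0.0693.
τ(413 nm) = 0.122 × (520/413)⁴ × 2.0308 = 0.122 × 2.5131 × 2.0308 = 0.6226.
T(715)/T(413) = exp(τ_B − τ_A) = exp(0.5533) = 1.7390.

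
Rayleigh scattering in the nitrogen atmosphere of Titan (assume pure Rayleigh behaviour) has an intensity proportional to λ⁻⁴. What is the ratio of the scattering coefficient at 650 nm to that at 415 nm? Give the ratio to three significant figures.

Rayleigh scattering ∝ λ⁻⁴, so the ratio of coefficients is the inverse fourth power of the wavelength ratio.
σ(650)/σ(415) = (415/650)⁴ = (0.6385)⁴ = 0.1662.

0.166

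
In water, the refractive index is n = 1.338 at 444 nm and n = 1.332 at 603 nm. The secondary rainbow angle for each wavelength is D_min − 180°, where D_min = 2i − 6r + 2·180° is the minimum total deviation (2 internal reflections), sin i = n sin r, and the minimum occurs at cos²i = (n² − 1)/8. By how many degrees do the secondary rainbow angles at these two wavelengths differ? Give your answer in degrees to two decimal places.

1.56°

At 444 nm (n = 1.338): cos²i = 0.09878 → i = 71.682°, r = 45.195°, D_min = 232.193°, rainbow angle = 52.193°.
At 603 nm (n = 1.332): cos²i = 0.09678 → i = 71.875°, r = 45.520°, D_min = 230.628°, rainbow angle = 50.628°.
Angular width = |52.193° − 50.628°| = 1.564°.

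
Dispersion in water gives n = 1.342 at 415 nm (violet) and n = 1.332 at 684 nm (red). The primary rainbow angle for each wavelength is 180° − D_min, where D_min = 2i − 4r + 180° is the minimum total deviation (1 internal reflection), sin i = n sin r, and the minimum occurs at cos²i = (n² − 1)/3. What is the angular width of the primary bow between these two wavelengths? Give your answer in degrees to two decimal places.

1.44°

At 415 nm (n = 1.342): cos²i = 0.26699 → i = 58.888°, r = 39.641°, D_min = 139.213°, rainbow angle = 40.787°.
At 684 nm (n = 1.332): cos²i = 0.25807 → i = 59.469°, r = 40.290°, D_min = 137.776°, rainbow angle = 42.224°.
Angular width = |40.787° − 42.224°| = 1.437°.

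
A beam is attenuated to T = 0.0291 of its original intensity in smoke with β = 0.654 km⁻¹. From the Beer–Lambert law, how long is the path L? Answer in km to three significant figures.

Beer–Lambert: T = exp(−βL) ⇒ L = −ln(T)/β = −ln(0.0291)/0.654 = 3.5370/0.654 = 5.408 km.

5.41 km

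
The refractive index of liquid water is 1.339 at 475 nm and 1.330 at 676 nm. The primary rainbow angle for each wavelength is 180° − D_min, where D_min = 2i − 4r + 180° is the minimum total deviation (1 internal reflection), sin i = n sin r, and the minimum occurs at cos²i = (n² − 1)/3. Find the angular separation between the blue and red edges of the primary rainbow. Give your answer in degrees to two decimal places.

At 475 nm (n = 1.339): cos²i = 0.26431 → i = 59.062°, r = 39.834°, D_min = 138.786°, rainbow angle = 41.214°.
At 676 nm (n = 1.330): cos²i = 0.25630 → i = 59.585°, r = 40.422°, D_min = 137.484°, rainbow angle = 42.516°.
Angular width = |41.214° − 42.516°| = 1.303°.

1.30°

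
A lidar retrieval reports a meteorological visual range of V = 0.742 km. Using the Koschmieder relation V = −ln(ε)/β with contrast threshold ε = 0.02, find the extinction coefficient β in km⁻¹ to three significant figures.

β = −ln(0.02) / V = 3.912 / 0.742 = 5.2723 km⁻¹.

5.27 km⁻¹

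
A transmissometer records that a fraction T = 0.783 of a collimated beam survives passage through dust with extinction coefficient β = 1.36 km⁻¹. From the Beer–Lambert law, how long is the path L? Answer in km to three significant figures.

Beer–Lambert: T = exp(−βL) ⇒ L = −ln(T)/β = −ln(0.783)/1.36 = 0.2446/1.36 = 0.1799 km.

0.180 km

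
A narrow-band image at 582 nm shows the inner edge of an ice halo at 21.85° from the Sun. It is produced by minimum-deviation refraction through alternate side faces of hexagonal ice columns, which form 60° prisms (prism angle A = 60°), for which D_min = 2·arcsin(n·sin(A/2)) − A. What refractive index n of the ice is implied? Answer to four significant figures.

1.310

Rearranging: n = sin((D_min + A)/2) / sin(A/2).
(D_min + A)/2 = (21.85° + 60°)/2 = 40.925°.
n = sin 40.925° / sin 30° = 0.6551 / 0.5000 = 1.3101.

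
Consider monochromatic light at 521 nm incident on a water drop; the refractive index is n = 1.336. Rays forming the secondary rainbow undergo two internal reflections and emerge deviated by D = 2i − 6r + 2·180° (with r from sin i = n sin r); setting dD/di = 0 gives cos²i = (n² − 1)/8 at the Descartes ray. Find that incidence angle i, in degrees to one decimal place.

cos²i = (1.336² − 1)/8 = (1.78490 − 1)/8 = 0.09811.
cos i = 0.31323, so i = 71.746°.

71.7°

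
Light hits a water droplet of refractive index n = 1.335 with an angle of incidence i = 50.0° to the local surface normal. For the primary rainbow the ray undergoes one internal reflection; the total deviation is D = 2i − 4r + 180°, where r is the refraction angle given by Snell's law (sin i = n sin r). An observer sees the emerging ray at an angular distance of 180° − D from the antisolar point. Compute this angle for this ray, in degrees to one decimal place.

sin r = sin 50.0° / 1.335 = 0.7660/1.335 = 0.5738; r = 35.02°.
D = 2·50.0° − 4·35.02° + 180° = 100.00° − 140.07° + 180° = 139.93°.
Angle from antisolar point = 180° − D = 40.07°.

40.1°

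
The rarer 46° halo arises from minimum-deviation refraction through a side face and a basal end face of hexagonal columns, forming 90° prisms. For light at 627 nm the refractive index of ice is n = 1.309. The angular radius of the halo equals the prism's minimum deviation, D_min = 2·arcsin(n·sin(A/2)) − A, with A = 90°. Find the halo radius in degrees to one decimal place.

n·sin(A/2) = 1.309 × sin 45° = 1.309 × 0.7071 = 0.9256.
D_min = 2·arcsin(0.9256) − 90° = 2 × 67.759° − 90° = 45.519°.

45.5°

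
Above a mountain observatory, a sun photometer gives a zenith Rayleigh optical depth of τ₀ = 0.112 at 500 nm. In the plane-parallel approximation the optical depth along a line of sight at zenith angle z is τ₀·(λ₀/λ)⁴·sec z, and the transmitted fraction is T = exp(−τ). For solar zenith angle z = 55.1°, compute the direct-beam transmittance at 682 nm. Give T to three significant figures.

sec 55.1° = 1.7478.
τ = 0.112 × (500/682)⁴ × 1.7478 = 0.112 × 0.2889 × 1.7478 = 0.0566.
T = exp(−0.0566) = 0.9450.

0.945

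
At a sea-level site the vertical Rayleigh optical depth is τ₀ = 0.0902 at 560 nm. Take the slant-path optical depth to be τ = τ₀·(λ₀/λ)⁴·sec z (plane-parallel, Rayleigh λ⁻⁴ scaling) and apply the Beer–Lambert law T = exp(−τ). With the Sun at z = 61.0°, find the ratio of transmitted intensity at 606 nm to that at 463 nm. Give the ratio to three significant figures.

1.30

Airmass: sec 61.0° = 2.0627.
τ(606 nm) = 0.0902 × (560/606)⁴ × 2.0627 = 0.0902 × 0.7292 × 2.0627 = 0.1357.
τ(463 nm) = 0.0902 × (560/463)⁴ × 2.0627 = 0.0902 × 2.1401 × 2.0627 = 0.3982.
T(606)/T(463) = exp(τ_B − τ_A) = exp(0.2625) = 1.3002.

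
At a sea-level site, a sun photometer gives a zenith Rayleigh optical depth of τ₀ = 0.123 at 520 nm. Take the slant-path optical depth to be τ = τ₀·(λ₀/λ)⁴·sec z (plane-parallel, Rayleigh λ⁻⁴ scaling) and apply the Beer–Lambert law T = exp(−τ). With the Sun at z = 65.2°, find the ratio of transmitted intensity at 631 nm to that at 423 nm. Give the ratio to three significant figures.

Airmass: sec 65.2° = 2.3841.
τ(631 nm) = 0.123 × (520/631)⁴ × 2.3841 = 0.123 × 0.4612 × 2.3841 = 0.1352.
τ(423 nm) = 0.123 × (520/423)⁴ × 2.3841 = 0.123 × 2.2838 × 2.3841 = 0.6697.
T(631)/T(423) = exp(τ_B − τ_A) = exp(0.5344) = 1.7065.

1.71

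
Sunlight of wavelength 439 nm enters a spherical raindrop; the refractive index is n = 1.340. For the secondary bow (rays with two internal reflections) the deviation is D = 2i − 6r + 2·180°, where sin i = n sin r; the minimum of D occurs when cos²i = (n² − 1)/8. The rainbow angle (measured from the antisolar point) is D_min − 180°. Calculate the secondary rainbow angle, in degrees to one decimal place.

cos²i = (1.79560 − 1)/8 = 0.09945; i = arccos(0.31536) = 71.618°.
sin r = sin 71.618°/1.340 = 0.70819; r = 45.088°.
D_min = 2·71.618° − 6·45.088° + 360° = 232.709°.
Rainbow angle = D_min − 180° = 52.709°.

52.7°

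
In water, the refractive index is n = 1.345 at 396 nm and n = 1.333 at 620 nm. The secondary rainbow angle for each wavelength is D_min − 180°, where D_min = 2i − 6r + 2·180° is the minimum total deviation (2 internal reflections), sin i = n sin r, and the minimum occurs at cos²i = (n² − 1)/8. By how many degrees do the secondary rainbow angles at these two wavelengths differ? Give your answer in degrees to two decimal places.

At 396 nm (n = 1.345): cos²i = 0.10113 → i = 71.458°, r = 44.821°, D_min = 233.987°, rainbow angle = 53.987°.
At 620 nm (n = 1.333): cos²i = 0.09711 → i = 71.843°, r = 45.466°, D_min = 230.891°, rainbow angle = 50.891°.
Angular width = |53.987° − 50.891°| = 3.096°.

3.10°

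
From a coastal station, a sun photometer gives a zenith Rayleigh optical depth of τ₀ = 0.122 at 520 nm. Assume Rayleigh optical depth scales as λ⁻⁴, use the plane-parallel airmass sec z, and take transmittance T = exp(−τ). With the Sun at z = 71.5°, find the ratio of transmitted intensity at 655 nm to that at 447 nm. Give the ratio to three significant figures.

Airmass: sec 71.5° = 3.1515.
τ(655 nm) = 0.122 × (520/655)⁴ × 3.1515 = 0.122 × 0.3972 × 3.1515 = 0.1527.
τ(447 nm) = 0.122 × (520/447)⁴ × 3.1515 = 0.122 × 1.8314 × 3.1515 = 0.7042.
T(655)/T(447) = exp(τ_B − τ_A) = exp(0.5514) = 1.7357.

1.74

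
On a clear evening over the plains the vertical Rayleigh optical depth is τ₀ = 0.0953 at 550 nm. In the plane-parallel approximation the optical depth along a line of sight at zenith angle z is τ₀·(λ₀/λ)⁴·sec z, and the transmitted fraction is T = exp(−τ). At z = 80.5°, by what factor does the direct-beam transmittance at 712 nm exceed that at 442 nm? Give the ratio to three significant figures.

Airmass: sec 80.5° = 6.0589.
τ(712 nm) = 0.0953 × (550/712)⁴ × 6.0589 = 0.0953 × 0.3561 × 6.0589 = 0.2056.
τ(442 nm) = 0.0953 × (550/442)⁴ × 6.0589 = 0.0953 × 2.3975 × 6.0589 = 1.3843.
T(712)/T(442) = exp(τ_B − τ_A) = exp(1.1788) = 3.2503.

3.25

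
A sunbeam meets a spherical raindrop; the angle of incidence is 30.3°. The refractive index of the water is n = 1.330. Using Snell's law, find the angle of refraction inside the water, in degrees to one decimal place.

22.3°

Snell: sin θ_r = sin θ_i / n = sin 30.3° / 1.330 = 0.5045 / 1.330 = 0.3793.
θ_r = arcsin(0.3793) = 22.29°.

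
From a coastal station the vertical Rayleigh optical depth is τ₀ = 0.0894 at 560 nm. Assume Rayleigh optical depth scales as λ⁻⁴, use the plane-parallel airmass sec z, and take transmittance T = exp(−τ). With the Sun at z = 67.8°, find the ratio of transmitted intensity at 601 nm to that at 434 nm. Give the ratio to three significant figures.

Airmass: sec 67.8° = 2.6466.
τ(601 nm) = 0.0894 × (560/601)⁴ × 2.6466 = 0.0894 × 0.7538 × 2.6466 = 0.1784.
τ(434 nm) = 0.0894 × (560/434)⁴ × 2.6466 = 0.0894 × 2.7720 × 2.6466 = 0.6559.
T(601)/T(434) = exp(τ_B − τ_A) = exp(0.4775) = 1.6121.

1.61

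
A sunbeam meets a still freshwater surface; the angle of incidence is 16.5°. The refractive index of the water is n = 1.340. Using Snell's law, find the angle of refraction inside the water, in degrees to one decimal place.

12.2°

Snell: sin θ_r = sin θ_i / n = sin 16.5° / 1.340 = 0.2840 / 1.340 = 0.2120.
θ_r = arcsin(0.2120) = 12.24°.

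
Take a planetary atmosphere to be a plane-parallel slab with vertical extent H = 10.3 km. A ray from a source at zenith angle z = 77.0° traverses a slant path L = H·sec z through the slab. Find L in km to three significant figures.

sec z = 1/cos 77.0° = 4.4454.
L = 10.3 × 4.4454 = 45.788 km.

45.8 km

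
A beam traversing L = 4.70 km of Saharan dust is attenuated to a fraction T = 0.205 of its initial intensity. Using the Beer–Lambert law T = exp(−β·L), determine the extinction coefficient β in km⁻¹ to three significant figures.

Beer–Lambert: T = exp(−βL) ⇒ β = −ln(T)/L = −ln(0.205)/4.70 = 1.5847/4.70 = 0.3372 km⁻¹.

0.337 km⁻¹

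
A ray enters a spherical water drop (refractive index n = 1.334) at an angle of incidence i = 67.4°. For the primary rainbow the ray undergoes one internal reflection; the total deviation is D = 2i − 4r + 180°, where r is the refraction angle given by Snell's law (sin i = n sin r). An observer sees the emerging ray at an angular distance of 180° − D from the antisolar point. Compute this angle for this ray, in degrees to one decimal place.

sin r = sin 67.4° / 1.334 = 0.9232/1.334 = 0.6921; r = 43.79°.
D = 2·67.4° − 4·43.79° + 180° = 134.80° − 175.17° + 180° = 139.63°.
Angle from antisolar point = 180° − D = 40.37°.

40.4°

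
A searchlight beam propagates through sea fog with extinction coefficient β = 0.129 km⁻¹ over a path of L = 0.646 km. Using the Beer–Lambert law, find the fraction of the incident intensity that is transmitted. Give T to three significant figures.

τ = β·L = 0.129 × 0.646 = 0.0833.
T = exp(−0.0833) = 0.9200.

0.920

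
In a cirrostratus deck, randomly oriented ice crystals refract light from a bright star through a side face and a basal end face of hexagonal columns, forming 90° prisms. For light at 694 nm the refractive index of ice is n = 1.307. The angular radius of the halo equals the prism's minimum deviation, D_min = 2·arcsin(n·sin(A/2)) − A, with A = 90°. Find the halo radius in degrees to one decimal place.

n·sin(A/2) = 1.307 × sin 45° = 1.307 × 0.7071 = 0.9242.
D_min = 2·arcsin(0.9242) − 90° = 2 × 67.546° − 90° = 45.093°.

45.1°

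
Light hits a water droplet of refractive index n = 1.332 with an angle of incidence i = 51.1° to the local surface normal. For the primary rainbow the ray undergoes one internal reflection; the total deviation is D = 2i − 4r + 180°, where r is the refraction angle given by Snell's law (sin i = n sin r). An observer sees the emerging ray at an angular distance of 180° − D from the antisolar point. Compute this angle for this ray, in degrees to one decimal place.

sin r = sin 51.1° / 1.332 = 0.7782/1.332 = 0.5843; r = 35.75°.
D = 2·51.1° − 4·35.75° + 180° = 102.20° − 143.00° + 180° = 139.20°.
Angle from antisolar point = 180° − D = 40.80°.

40.8°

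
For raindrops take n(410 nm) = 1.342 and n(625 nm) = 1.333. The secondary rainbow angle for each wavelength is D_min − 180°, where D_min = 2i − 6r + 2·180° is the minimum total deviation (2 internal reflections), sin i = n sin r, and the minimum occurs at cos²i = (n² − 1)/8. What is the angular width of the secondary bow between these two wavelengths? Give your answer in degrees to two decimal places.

At 410 nm (n = 1.342): cos²i = 0.10012 → i = 71.554°, r = 44.981°, D_min = 233.222°, rainbow angle = 53.222°.
At 625 nm (n = 1.333): cos²i = 0.09711 → i = 71.843°, r = 45.466°, D_min = 230.891°, rainbow angle = 50.891°.
Angular width = |53.222° − 50.891°| = 2.331°.

2.33°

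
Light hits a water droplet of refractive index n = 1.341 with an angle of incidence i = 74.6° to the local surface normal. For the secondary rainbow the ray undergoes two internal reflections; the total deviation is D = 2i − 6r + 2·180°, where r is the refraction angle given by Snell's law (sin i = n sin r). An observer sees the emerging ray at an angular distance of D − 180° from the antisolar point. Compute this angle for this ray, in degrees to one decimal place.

53.4°

sin r = sin 74.6° / 1.341 = 0.9641/1.341 = 0.7189; r = 45.97°.
D = 2·74.6° − 6·45.97° + 2·180° = 149.20° − 275.80° + 360° = 233.40°.
Angle from antisolar point = D − 180° = 53.40°.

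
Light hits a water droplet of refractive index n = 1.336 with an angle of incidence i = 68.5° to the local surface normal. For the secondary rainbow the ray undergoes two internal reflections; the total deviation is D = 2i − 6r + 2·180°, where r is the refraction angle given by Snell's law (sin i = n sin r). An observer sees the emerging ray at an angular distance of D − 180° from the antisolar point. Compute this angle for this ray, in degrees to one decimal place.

sin r = sin 68.5° / 1.336 = 0.9304/1.336 = 0.6964; r = 44.14°.
D = 2·68.5° − 6·44.14° + 2·180° = 137.00° − 264.84° + 360° = 232.16°.
Angle from antisolar point = D − 180° = 52.16°.

52.2°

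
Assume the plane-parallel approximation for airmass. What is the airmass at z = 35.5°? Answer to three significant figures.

X = sec z = 1/cos 35.5° = 1/0.8141 = 1.2283.

1.23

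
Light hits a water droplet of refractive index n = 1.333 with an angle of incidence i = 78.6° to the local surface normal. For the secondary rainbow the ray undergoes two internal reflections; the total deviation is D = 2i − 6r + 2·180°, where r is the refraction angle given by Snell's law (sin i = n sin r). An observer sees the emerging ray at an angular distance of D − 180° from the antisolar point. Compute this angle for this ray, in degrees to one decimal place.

sin r = sin 78.6° / 1.333 = 0.9803/1.333 = 0.7354; r = 47.34°.
D = 2·78.6° − 6·47.34° + 2·180° = 157.20° − 284.04° + 360° = 233.16°.
Angle from antisolar point = D − 180° = 53.16°.

53.2°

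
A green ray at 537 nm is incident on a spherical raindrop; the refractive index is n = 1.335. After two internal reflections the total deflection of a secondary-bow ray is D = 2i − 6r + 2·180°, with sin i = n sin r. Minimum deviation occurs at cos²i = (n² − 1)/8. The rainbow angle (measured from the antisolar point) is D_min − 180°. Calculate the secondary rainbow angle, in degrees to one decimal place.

51.4°

cos²i = (1.78222 − 1)/8 = 0.09778; i = arccos(0.31269) = 71.778°.
sin r = sin 71.778°/1.335 = 0.71150; r = 45.357°.
D_min = 2·71.778° − 6·45.357° + 360° = 231.414°.
Rainbow angle = D_min − 180° = 51.414°.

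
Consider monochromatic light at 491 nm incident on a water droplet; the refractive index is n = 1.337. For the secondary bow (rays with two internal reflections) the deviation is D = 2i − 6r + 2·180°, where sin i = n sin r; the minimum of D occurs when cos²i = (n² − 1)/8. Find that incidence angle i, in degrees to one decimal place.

71.7°

cos²i = (1.337² − 1)/8 = (1.78757 − 1)/8 = 0.09845.
cos i = 0.31376, so i = 71.714°.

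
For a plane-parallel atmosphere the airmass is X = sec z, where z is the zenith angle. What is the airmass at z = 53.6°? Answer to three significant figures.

1.69

X = sec z = 1/cos 53.6° = 1/0.5934 = 1.6852.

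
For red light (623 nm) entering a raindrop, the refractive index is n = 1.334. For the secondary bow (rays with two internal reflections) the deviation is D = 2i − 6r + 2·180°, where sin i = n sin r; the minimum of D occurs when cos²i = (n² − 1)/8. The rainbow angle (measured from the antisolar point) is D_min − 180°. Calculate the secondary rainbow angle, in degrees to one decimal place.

cos²i = (1.77956 − 1)/8 = 0.09744; i = arccos(0.31216) = 71.810°.
sin r = sin 71.810°/1.334 = 0.71217; r = 45.411°.
D_min = 2·71.810° − 6·45.411° + 360° = 231.153°.
Rainbow angle = D_min − 180° = 51.153°.

51.2°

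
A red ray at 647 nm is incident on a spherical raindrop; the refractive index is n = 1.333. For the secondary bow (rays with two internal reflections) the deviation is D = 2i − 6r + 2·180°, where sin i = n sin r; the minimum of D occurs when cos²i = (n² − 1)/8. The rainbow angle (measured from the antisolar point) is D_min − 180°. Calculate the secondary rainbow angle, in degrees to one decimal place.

50.9°

cos²i = (1.77689 − 1)/8 = 0.09711; i = arccos(0.31163) = 71.843°.
sin r = sin 71.843°/1.333 = 0.71283; r = 45.466°.
D_min = 2·71.843° − 6·45.466° + 360° = 230.891°.
Rainbow angle = D_min − 180° = 50.891°.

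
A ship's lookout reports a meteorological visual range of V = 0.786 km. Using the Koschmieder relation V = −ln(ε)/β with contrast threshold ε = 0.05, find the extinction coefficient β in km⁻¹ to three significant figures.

β = −ln(0.05) / V = 2.996 / 0.786 = 3.8114 km⁻¹.

3.81 km⁻¹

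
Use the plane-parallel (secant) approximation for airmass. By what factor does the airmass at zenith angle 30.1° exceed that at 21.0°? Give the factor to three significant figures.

X(30.1°)/X(21.0°) = sec 30.1° / sec 21.0° = cos 21.0° / cos 30.1° = 0.9336/0.8652 = 1.0791.

1.08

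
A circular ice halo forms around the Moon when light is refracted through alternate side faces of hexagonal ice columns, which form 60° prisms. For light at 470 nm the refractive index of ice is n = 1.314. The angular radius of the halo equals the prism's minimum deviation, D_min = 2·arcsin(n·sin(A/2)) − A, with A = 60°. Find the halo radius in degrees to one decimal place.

n·sin(A/2) = 1.314 × sin 30° = 1.314 × 0.5000 = 0.6570.
D_min = 2·arcsin(0.6570) − 60° = 2 × 41.071° − 60° = 22.143°.

22.1°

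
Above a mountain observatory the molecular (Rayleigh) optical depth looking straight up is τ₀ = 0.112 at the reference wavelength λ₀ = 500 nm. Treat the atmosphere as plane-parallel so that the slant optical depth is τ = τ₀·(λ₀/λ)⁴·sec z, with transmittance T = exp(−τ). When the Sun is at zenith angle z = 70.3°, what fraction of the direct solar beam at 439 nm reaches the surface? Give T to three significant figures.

sec 70.3° = 2.9665.
τ = 0.112 × (500/439)⁴ × 2.9665 = 0.112 × 1.6828 × 2.9665 = 0.5591.
T = exp(−0.5591) = 0.5717.

0.572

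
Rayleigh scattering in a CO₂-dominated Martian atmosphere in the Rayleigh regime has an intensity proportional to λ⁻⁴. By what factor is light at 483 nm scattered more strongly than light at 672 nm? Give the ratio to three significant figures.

Rayleigh scattering ∝ λ⁻⁴, so the ratio of coefficients is the inverse fourth power of the wavelength ratio.
σ(483)/σ(672) = (672/483)⁴ = (1.3913)⁴ = 3.747.

3.75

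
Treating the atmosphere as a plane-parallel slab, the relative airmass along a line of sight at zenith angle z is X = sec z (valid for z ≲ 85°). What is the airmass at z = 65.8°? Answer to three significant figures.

2.44

X = sec z = 1/cos 65.8° = 1/0.4099 = 2.4395.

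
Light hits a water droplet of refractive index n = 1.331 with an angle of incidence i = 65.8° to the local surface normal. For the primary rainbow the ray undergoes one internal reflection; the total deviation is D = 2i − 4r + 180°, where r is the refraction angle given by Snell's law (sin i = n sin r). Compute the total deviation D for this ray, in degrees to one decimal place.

sin r = sin 65.8° / 1.331 = 0.9121/1.331 = 0.6853; r = 43.26°.
D = 2·65.8° − 4·43.26° + 180° = 131.60° − 173.03° + 180° = 138.57°.

138.6°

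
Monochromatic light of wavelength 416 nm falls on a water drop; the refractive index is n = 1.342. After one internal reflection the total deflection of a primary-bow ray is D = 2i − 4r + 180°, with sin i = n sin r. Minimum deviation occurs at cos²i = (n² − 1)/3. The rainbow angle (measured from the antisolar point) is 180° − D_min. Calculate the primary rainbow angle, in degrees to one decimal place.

cos²i = (1.80096 − 1)/3 = 0.26699; i = arccos(0.51671) = 58.888°.
sin r = sin 58.888°/1.342 = 0.63797; r = 39.641°.
D_min = 2·58.888° − 4·39.641° + 180° = 139.213°.
Rainbow angle = 180° − D_min = 40.787°.

40.8°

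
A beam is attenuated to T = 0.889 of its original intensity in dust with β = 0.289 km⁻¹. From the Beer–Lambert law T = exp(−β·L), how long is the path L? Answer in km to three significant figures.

0.407 km

Beer–Lambert: T = exp(−βL) ⇒ L = −ln(T)/β = −ln(0.889)/0.289 = 0.1177/0.289 = 0.4071 km.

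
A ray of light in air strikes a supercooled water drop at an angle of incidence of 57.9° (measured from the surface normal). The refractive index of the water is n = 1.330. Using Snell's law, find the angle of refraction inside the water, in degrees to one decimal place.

Snell: sin θ_r = sin θ_i / n = sin 57.9° / 1.330 = 0.8471 / 1.330 = 0.6369.
θ_r = arcsin(0.6369) = 39.56°.

39.6°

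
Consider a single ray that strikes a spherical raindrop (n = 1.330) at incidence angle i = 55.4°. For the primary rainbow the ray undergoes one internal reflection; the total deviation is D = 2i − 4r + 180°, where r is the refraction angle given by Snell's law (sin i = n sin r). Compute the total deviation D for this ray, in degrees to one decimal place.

137.9°

sin r = sin 55.4° / 1.330 = 0.8231/1.330 = 0.6189; r = 38.24°.
D = 2·55.4° − 4·38.24° + 180° = 110.80° − 152.94° + 180° = 137.86°.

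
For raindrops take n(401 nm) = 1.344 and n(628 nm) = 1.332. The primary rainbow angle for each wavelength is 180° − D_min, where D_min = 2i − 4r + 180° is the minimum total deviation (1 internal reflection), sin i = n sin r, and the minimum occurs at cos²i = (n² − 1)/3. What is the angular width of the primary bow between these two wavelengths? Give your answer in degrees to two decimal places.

At 401 nm (n = 1.344): cos²i = 0.26878 → i = 58.772°, r = 39.512°, D_min = 139.495°, rainbow angle = 40.505°.
At 628 nm (n = 1.332): cos²i = 0.25807 → i = 59.469°, r = 40.290°, D_min = 137.776°, rainbow angle = 42.224°.
Angular width = |40.505° − 42.224°| = 1.719°.

1.72°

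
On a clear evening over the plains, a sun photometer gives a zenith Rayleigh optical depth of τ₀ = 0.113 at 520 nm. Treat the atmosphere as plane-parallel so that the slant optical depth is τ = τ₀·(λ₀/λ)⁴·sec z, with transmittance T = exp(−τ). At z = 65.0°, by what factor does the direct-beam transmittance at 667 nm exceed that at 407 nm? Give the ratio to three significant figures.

Airmass: sec 65.0° = 2.3662.
τ(667 nm) = 0.113 × (520/667)⁴ × 2.3662 = 0.113 × 0.3694 × 2.3662 = 0.0988.
τ(407 nm) = 0.113 × (520/407)⁴ × 2.3662 = 0.113 × 2.6646 × 2.3662 = 0.7125.
T(667)/T(407) = exp(τ_B − τ_A) = exp(0.6137) = 1.8472.

1.85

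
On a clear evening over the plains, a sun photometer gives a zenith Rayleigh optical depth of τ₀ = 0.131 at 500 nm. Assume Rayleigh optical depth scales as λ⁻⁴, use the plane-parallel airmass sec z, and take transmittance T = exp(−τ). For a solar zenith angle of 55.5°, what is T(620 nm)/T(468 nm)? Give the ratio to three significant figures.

1.23

Airmass: sec 55.5° = 1.7655.
τ(620 nm) = 0.131 × (500/620)⁴ × 1.7655 = 0.131 × 0.4230 × 1.7655 = 0.0978.
τ(468 nm) = 0.131 × (500/468)⁴ × 1.7655 = 0.131 × 1.3029 × 1.7655 = 0.3013.
T(620)/T(468) = exp(τ_B − τ_A) = exp(0.2035) = 1.2257.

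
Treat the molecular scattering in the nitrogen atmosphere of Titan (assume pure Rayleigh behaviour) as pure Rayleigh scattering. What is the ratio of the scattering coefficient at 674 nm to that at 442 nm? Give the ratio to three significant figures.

Rayleigh scattering ∝ λ⁻⁴, so the ratio of coefficients is the inverse fourth power of the wavelength ratio.
σ(674)/σ(442) = (442/674)⁴ = (0.6558)⁴ = 0.1849.

0.185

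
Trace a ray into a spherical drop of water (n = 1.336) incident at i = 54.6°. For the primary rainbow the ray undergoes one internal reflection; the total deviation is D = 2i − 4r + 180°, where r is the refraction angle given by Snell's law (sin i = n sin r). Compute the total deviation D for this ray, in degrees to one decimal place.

sin r = sin 54.6° / 1.336 = 0.8151/1.336 = 0.6101; r = 37.60°.
D = 2·54.6° − 4·37.60° + 180° = 109.20° − 150.39° + 180° = 138.81°.

138.8°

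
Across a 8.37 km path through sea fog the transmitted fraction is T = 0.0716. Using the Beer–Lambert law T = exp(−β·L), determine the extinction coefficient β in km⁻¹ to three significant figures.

0.315 km⁻¹

Beer–Lambert: T = exp(−βL) ⇒ β = −ln(T)/L = −ln(0.0716)/8.37 = 2.6367/8.37 = 0.315 km⁻¹.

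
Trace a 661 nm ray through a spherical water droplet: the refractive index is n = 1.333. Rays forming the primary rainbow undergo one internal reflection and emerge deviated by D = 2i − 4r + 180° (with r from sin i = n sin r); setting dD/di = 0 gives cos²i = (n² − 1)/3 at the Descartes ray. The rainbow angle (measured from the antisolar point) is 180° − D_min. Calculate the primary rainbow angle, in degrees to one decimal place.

42.1°

cos²i = (1.77689 − 1)/3 = 0.25896; i = arccos(0.50888) = 59.410°.
sin r = sin 59.410°/1.333 = 0.64579; r = 40.225°.
D_min = 2·59.410° − 4·40.225° + 180° = 137.922°.
Rainbow angle = 180° − D_min = 42.078°.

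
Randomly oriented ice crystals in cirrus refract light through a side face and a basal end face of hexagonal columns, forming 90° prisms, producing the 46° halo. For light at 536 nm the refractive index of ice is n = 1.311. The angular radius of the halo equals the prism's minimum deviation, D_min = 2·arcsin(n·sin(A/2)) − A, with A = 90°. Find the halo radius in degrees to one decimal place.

45.9°

n·sin(A/2) = 1.311 × sin 45° = 1.311 × 0.7071 = 0.9270.
D_min = 2·arcsin(0.9270) − 90° = 2 × 67.974° − 90° = 45.949°.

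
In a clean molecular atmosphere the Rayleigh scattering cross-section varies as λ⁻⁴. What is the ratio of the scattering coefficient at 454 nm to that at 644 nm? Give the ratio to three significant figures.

Rayleigh scattering ∝ λ⁻⁴, so the ratio of coefficients is the inverse fourth power of the wavelength ratio.
σ(454)/σ(644) = (644/454)⁴ = (1.4185)⁴ = 4.049.

4.05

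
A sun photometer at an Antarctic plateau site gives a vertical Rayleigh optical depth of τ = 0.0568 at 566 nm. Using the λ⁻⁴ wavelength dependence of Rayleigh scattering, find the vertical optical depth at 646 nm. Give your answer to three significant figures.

0.0335

τ(646 nm) = τ(566 nm) × (566/646)⁴ = 0.0568 × (0.8762)⁴ = 0.0568 × 0.5893 = 0.0335.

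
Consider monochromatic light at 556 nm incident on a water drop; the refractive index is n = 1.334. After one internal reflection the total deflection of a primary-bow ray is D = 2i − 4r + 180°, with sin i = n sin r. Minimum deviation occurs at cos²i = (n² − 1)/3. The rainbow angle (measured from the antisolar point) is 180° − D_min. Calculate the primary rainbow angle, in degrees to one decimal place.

41.9°

cos²i = (1.77956 − 1)/3 = 0.25985; i = arccos(0.50976) = 59.352°.
sin r = sin 59.352°/1.334 = 0.64492; r = 40.159°.
D_min = 2·59.352° − 4·40.159° + 180° = 138.067°.
Rainbow angle = 180° − D_min = 41.933°.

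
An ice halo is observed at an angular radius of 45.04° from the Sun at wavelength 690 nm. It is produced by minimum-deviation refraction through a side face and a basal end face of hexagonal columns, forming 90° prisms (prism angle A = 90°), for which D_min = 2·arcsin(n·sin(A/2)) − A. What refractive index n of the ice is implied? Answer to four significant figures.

Rearranging: n = sin((D_min + A)/2) / sin(A/2).
(D_min + A)/2 = (45.04° + 90°)/2 = 67.520°.
n = sin 67.520° / sin 45° = 0.9240 / 0.7071 = 1.3068.

1.307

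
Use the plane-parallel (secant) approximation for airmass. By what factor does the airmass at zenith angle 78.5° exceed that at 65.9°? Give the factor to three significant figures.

2.05

X(78.5°)/X(65.9°) = sec 78.5° / sec 65.9° = cos 65.9° / cos 78.5° = 0.4083/0.1994 = 2.0481.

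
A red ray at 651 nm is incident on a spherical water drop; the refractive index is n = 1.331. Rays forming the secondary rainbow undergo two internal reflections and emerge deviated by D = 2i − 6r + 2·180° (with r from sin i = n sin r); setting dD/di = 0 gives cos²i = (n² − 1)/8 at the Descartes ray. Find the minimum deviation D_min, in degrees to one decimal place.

230.4°

cos²i = (1.77156 − 1)/8 = 0.09645; i = arccos(0.31056) = 71.907°.
sin r = sin 71.907°/1.331 = 0.71417; r = 45.575°.
D_min = 2·71.907° − 6·45.575° + 360° = 230.365°.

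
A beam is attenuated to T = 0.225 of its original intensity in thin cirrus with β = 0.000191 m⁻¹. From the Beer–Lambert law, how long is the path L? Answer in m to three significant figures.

7810 m

Beer–Lambert: T = exp(−βL) ⇒ L = −ln(T)/β = −ln(0.225)/0.000191 = 1.4917/0.000191 = 7810 m.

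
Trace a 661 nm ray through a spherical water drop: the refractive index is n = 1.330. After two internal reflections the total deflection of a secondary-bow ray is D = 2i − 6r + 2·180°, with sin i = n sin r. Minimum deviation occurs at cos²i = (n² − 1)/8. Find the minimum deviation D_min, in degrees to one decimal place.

cos²i = (1.76890 − 1)/8 = 0.09611; i = arccos(0.31002) = 71.940°.
sin r = sin 71.940°/1.330 = 0.71483; r = 45.630°.
D_min = 2·71.940° − 6·45.630° + 360° = 230.101°.

230.1°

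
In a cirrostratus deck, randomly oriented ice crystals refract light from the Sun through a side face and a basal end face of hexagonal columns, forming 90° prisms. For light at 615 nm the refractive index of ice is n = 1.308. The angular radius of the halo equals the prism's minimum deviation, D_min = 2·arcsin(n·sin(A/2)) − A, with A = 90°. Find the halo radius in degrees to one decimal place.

45.3°

n·sin(A/2) = 1.308 × sin 45° = 1.308 × 0.7071 = 0.9249.
D_min = 2·arcsin(0.9249) − 90° = 2 × 67.653° − 90° = 45.305°.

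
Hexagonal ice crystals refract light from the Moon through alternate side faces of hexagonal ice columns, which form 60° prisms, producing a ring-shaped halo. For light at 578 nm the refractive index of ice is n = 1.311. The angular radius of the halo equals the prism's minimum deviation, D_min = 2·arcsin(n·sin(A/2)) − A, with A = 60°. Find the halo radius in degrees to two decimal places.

n·sin(A/2) = 1.311 × sin 30° = 1.311 × 0.5000 = 0.6555.
D_min = 2·arcsin(0.6555) − 60° = 2 × 40.958° − 60° = 21.915°.

21.92°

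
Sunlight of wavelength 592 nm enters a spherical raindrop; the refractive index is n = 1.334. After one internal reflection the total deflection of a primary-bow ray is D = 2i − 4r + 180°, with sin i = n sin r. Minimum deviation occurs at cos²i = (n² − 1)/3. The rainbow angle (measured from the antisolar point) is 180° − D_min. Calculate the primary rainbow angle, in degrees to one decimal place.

41.9°

cos²i = (1.77956 − 1)/3 = 0.25985; i = arccos(0.50976) = 59.352°.
sin r = sin 59.352°/1.334 = 0.64492; r = 40.159°.
D_min = 2·59.352° − 4·40.159° + 180° = 138.067°.
Rainbow angle = 180° − D_min = 41.933°.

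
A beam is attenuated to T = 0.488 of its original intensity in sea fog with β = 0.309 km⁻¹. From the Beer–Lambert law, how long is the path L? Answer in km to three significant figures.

Beer–Lambert: T = exp(−βL) ⇒ L = −ln(T)/β = −ln(0.488)/0.309 = 0.7174/0.309 = 2.322 km.

2.32 km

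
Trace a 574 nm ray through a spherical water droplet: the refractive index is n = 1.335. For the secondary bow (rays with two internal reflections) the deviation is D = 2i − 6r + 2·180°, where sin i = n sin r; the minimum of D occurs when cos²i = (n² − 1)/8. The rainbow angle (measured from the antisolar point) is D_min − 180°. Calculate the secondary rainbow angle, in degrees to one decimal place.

cos²i = (1.78222 − 1)/8 = 0.09778; i = arccos(0.31269) = 71.778°.
sin r = sin 71.778°/1.335 = 0.71150; r = 45.357°.
D_min = 2·71.778° − 6·45.357° + 360° = 231.414°.
Rainbow angle = D_min − 180° = 51.414°.

51.4°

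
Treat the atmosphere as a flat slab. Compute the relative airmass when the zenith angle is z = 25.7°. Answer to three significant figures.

X = sec z = 1/cos 25.7° = 1/0.9011 = 1.1098.

1.11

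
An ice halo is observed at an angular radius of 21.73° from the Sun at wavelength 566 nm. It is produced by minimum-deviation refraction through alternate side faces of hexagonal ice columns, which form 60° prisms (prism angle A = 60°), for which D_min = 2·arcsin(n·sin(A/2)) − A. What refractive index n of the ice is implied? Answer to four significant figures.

1.309

Rearranging: n = sin((D_min + A)/2) / sin(A/2).
(D_min + A)/2 = (21.73° + 60°)/2 = 40.865°.
n = sin 40.865° / sin 30° = 0.6543 / 0.5000 = 1.3086.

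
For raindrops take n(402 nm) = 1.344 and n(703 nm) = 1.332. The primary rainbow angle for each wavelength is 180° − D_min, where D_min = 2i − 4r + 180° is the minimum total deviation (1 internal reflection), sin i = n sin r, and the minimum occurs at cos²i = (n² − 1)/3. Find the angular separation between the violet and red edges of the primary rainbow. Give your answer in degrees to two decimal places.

1.72°

At 402 nm (n = 1.344): cos²i = 0.26878 → i = 58.772°, r = 39.512°, D_min = 139.495°, rainbow angle = 40.505°.
At 703 nm (n = 1.332): cos²i = 0.25807 → i = 59.469°, r = 40.290°, D_min = 137.776°, rainbow angle = 42.224°.
Angular width = |40.505° − 42.224°| = 1.719°.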